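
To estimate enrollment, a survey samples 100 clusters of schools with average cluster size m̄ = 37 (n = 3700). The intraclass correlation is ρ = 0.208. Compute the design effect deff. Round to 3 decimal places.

8.488

deff = 1 + (37 − 1)·0.208 = 1 + 7.488 = 8.488.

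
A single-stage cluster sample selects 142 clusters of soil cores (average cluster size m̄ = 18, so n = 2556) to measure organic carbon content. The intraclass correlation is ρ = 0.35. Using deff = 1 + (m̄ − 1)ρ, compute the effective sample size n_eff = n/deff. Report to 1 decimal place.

367.8

deff = 1 + (18 − 1)·0.35 = 1 + 5.95 = 6.95.
n_eff = 2556 / 6.95 = 367.8.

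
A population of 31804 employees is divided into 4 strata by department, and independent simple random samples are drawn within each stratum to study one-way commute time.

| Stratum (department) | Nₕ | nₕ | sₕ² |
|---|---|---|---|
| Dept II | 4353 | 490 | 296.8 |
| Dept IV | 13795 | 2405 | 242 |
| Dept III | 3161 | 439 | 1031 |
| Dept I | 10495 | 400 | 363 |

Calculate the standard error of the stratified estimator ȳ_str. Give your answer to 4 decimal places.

Var(ȳ_str) = Σₕ Wₕ²(1 − fₕ)sₕ²/nₕ with Wₕ = Nₕ/N, N = 31804.
Dept II: Wₕ = 0.13686958; term = 0.13686958²·(1 − 0.11256605)·296.8/490 = 0.010069727.
Dept IV: Wₕ = 0.43375047; term = 0.43375047²·(1 − 0.17433853)·242/2405 = 0.015630837.
Dept III: Wₕ = 0.09939001; term = 0.09939001²·(1 − 0.13888010)·1031/439 = 0.019977598.
Dept I: Wₕ = 0.32998994; term = 0.32998994²·(1 − 0.03811339)·363/400 = 0.095054331.
Sum = 0.14073249.
SE = √(0.14073249) = 0.3751.

0.3751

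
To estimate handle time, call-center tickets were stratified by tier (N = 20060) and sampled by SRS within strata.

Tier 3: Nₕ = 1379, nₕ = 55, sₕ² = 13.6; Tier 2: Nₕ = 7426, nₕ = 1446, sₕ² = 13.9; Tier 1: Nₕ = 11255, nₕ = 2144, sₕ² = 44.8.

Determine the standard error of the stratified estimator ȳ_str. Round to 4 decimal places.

0.0866

Var(ȳ_str) = Σₕ Wₕ²(1 − fₕ)sₕ²/nₕ with Wₕ = Nₕ/N, N = 20060.
Tier 3: Wₕ = 0.06874377; term = 0.06874377²·(1 − 0.03988397)·13.6/55 = 0.0011219322.
Tier 2: Wₕ = 0.37018943; term = 0.37018943²·(1 − 0.19472125)·13.9/1446 = 0.0010608178.
Tier 1: Wₕ = 0.56106680; term = 0.56106680²·(1 − 0.19049311)·44.8/2144 = 0.0053247954.
Sum = 0.0075075454.
SE = √(0.0075075454) = 0.0866.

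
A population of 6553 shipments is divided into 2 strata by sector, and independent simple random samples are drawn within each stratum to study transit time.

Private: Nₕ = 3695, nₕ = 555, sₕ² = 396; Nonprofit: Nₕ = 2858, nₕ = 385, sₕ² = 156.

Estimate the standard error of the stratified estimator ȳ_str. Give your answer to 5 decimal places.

Var(ȳ_str) = Σₕ Wₕ²(1 − fₕ)sₕ²/nₕ with Wₕ = Nₕ/N, N = 6553.
Private: Wₕ = 0.56386388; term = 0.56386388²·(1 − 0.15020298)·396/555 = 0.19278177.
Nonprofit: Wₕ = 0.43613612; term = 0.43613612²·(1 − 0.13470959)·156/385 = 0.066691406.
Sum = 0.25947318.
SE = √(0.25947318) = 0.50939.

0.50939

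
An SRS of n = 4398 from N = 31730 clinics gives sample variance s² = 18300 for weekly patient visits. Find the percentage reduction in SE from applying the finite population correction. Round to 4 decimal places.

7.1887

f = n/N = 4398/31730 = 0.13860700.
SE_no-fpc = √(s²/n) = 2.0398486; SE_fpc = √((1−f)s²/n) = 1.8932092.
Ratio = √(1−f) = 0.92811260. Reduction = 100·(1 − 0.92811260) = 7.1887%.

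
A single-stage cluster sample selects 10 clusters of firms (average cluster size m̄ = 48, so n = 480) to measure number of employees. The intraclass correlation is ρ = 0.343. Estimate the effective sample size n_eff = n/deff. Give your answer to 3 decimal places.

28.036

deff = 1 + (48 − 1)·0.343 = 1 + 16.121 = 17.121.
n_eff = 480 / 17.121 = 28.036.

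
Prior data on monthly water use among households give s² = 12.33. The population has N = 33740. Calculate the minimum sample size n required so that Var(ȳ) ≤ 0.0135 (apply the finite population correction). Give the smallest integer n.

890

Without fpc, n₀ = s²/D = 12.33/0.0135 = 913.3333.
With fpc, (1 − n/N)·s²/n ≤ D requires n ≥ n₀/(1 + n₀/N) = 913.3333/(1 + 913.3333/33740) = 889.2612.
Rounding up, n = 890.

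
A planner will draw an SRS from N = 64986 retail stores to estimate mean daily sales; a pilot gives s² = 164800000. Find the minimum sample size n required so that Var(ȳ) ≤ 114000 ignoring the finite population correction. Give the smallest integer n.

1446

Without fpc, n₀ = s²/D = 164800000/114000 = 1445.6140.
Rounding up, n = 1446.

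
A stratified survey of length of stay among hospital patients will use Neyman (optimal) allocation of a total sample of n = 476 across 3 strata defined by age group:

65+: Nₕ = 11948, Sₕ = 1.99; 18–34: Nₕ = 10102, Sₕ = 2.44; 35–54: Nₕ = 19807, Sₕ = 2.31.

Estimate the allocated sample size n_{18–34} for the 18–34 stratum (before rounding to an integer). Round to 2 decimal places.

124.58

Neyman allocation: nₕ = n·NₕSₕ / Σⱼ NⱼSⱼ.
Σ NⱼSⱼ = 11948·1.99 + 10102·2.44 + 19807·2.31 = 94179.57.
n_{18–34} = 476·10102·2.44 / 94179.57 = 124.58.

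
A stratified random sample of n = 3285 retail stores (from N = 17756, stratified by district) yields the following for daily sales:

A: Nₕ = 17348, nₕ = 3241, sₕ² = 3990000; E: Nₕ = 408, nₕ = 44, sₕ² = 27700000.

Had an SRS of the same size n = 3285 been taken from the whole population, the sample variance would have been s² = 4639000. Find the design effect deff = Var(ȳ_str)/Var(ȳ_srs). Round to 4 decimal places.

Var(ȳ_str) = Σ Wₕ²(1−fₕ)sₕ²/nₕ with Wₕ = Nₕ/17756:
  A: (17348/17756)²·(1−3241/17348)·3990000/3241 = 955.62537
  E: (408/17756)²·(1−44/408)·27700000/44 = 296.5503
  → Var(ȳ_str) = 1252.1757.
Var(ȳ_srs) = (1 − 3285/17756)·4639000/3285 = 1150.9128.
deff = 1252.1757 / 1150.9128 = 1.0880.

1.0880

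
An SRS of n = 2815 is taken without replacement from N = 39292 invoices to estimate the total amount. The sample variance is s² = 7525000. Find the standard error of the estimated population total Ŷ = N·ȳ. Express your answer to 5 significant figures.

1.9574 × 10^6

Var(Ŷ) = N²·Var(ȳ) = N²·(1 − n/N)·s²/n.
f = 2815/39292 = 0.07164308; Var(ȳ) = 0.92835692·7525000/2815 = 2481.6646.
Var(Ŷ) = 39292² · 2481.6646 = 3.8313458 × 10^12.
SE(Ŷ) = √(3.8313458 × 10^12) = 1.9574 × 10^6.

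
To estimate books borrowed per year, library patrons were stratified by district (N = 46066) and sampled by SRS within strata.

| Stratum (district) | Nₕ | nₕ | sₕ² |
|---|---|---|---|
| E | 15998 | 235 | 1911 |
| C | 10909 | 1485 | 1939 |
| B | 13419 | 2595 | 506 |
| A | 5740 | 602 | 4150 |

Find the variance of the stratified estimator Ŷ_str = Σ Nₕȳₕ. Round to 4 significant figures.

Var(Ŷ_str) = Σₕ Nₕ²(1 − fₕ)sₕ²/nₕ.
E: 15998²·(1 − 235/15998)·1911/235 = 2.0506776 × 10^9.
C: 10909²·(1 − 1485/10909)·1939/1485 = 1.342368 × 10^8.
B: 13419²·(1 − 2595/13419)·506/2595 = 2.8321816 × 10^7.
A: 5740²·(1 − 602/5740)·4150/602 = 2.0330947 × 10^8.
Sum = 2.4165457 × 10^9.

2.417 × 10^9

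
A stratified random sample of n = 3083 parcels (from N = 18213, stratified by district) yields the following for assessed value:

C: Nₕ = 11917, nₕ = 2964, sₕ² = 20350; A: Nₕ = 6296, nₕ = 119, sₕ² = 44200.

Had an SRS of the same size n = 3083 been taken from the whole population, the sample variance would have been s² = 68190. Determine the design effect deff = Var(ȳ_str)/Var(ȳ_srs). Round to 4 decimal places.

2.4902

Var(ȳ_str) = Σ Wₕ²(1−fₕ)sₕ²/nₕ with Wₕ = Nₕ/18213:
  C: (11917/18213)²·(1−2964/11917)·20350/2964 = 2.2083035
  A: (6296/18213)²·(1−119/6296)·44200/119 = 43.54664
  → Var(ȳ_str) = 45.754944.
Var(ȳ_srs) = (1 − 3083/18213)·68190/3083 = 18.374038.
deff = 45.754944 / 18.374038 = 2.4902.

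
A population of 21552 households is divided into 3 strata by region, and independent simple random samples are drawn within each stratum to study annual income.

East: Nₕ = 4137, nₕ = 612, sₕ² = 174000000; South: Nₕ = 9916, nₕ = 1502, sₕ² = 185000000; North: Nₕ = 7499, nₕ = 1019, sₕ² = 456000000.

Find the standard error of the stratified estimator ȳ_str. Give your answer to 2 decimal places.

Var(ȳ_str) = Σₕ Wₕ²(1 − fₕ)sₕ²/nₕ with Wₕ = Nₕ/N, N = 21552.
East: Wₕ = 0.19195434; term = 0.19195434²·(1 − 0.14793328)·174000000/612 = 8926.2144.
South: Wₕ = 0.46009651; term = 0.46009651²·(1 − 0.15147237)·185000000/1502 = 22124.103.
North: Wₕ = 0.34794915; term = 0.34794915²·(1 − 0.13588478)·456000000/1019 = 46815.952.
Sum = 77866.269.
SE = √(77866.269) = 279.05.

279.05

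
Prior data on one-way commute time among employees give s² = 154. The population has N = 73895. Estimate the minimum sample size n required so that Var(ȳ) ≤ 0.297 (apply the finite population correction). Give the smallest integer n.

515

Without fpc, n₀ = s²/D = 154/0.297 = 518.5185.
With fpc, (1 − n/N)·s²/n ≤ D requires n ≥ n₀/(1 + n₀/N) = 518.5185/(1 + 518.5185/73895) = 514.9054.
Rounding up, n = 515.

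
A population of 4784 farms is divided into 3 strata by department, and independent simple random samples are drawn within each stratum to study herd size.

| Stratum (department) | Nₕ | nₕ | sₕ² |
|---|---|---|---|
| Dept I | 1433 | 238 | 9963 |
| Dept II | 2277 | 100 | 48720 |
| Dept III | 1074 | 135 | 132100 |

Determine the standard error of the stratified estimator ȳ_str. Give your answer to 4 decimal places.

Var(ȳ_str) = Σₕ Wₕ²(1 − fₕ)sₕ²/nₕ with Wₕ = Nₕ/N, N = 4784.
Dept I: Wₕ = 0.29954013; term = 0.29954013²·(1 − 0.16608514)·9963/238 = 3.1321671.
Dept II: Wₕ = 0.47596154; term = 0.47596154²·(1 − 0.04391744)·48720/100 = 105.52282.
Dept III: Wₕ = 0.22449833; term = 0.22449833²·(1 − 0.12569832)·132100/135 = 43.117799.
Sum = 151.77279.
SE = √(151.77279) = 12.3196.

12.3196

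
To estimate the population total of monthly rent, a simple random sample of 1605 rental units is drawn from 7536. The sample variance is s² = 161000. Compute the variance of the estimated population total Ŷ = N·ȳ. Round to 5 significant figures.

Var(Ŷ) = N²·Var(ȳ) = N²·(1 − n/N)·s²/n.
f = 1605/7536 = 0.21297771; Var(ȳ) = 0.78702229·161000/1605 = 78.947408.
Var(Ŷ) = 7536² · 78.947408 = 4.4835256 × 10^9.

4.4835 × 10^9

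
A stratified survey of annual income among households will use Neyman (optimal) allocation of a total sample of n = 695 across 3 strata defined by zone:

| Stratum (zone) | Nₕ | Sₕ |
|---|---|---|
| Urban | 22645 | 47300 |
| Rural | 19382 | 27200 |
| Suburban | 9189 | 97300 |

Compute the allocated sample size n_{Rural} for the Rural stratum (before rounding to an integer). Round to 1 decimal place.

147.0

Neyman allocation: nₕ = n·NₕSₕ / Σⱼ NⱼSⱼ.
Σ NⱼSⱼ = 22645·47300 + 19382·27200 + 9189·97300 = 2.4923886 × 10^9.
n_{Rural} = 695·19382·27200 / (2.4923886 × 10^9) = 147.0.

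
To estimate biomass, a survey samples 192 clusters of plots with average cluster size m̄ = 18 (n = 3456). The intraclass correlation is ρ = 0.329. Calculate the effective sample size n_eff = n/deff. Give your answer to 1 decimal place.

deff = 1 + (18 − 1)·0.329 = 1 + 5.593 = 6.593.
n_eff = 3456 / 6.593 = 524.2.

524.2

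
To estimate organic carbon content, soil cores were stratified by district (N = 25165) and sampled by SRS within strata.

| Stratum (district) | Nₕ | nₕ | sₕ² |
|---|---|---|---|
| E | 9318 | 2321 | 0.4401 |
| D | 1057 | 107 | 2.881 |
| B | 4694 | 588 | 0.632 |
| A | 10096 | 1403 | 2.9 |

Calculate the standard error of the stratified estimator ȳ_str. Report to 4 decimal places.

Var(ȳ_str) = Σₕ Wₕ²(1 − fₕ)sₕ²/nₕ with Wₕ = Nₕ/N, N = 25165.
E: Wₕ = 0.37027618; term = 0.37027618²·(1 − 0.24908779)·0.4401/2321 = 1.9521669 × 10^-5.
D: Wₕ = 0.04200278; term = 0.04200278²·(1 − 0.10122990)·2.881/107 = 4.269374 × 10^-5.
B: Wₕ = 0.18652891; term = 0.18652891²·(1 − 0.12526630)·0.632/588 = 3.2712061 × 10^-5.
A: Wₕ = 0.40119213; term = 0.40119213²·(1 − 0.13896593)·2.9/1403 = 2.8646098 × 10^-4.
Sum = 3.8138845 × 10^-4.
SE = √(3.8138845 × 10^-4) = 0.0195.

0.0195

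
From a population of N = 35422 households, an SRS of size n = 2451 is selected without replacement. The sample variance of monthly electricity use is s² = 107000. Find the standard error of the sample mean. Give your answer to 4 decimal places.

Under SRS without replacement, Var(ȳ) = (1 − f)·s²/n with f = n/N = 2451/35422 = 0.06919429.
Var(ȳ) = (1 − 0.06919429)·107000/2451 = 0.93080571·43.655651 = 40.634929.
SE(ȳ) = √(40.634929) = 6.3746.

6.3746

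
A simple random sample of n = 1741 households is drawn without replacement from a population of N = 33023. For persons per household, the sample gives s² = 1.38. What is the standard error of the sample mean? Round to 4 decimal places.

Under SRS without replacement, Var(ȳ) = (1 − f)·s²/n with f = n/N = 1741/33023 = 0.05272083.
Var(ȳ) = (1 − 0.05272083)·1.38/1741 = 0.94727917·7.926479 × 10^-4 = 7.5085885 × 10^-4.
SE(ȳ) = √(7.5085885 × 10^-4) = 0.0274.

0.0274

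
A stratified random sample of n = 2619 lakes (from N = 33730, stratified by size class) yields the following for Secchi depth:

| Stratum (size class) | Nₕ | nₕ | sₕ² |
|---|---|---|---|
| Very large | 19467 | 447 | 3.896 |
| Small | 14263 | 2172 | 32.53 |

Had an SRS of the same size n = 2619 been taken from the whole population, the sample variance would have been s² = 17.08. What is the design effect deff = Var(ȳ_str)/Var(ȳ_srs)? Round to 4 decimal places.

0.8490

Var(ȳ_str) = Σ Wₕ²(1−fₕ)sₕ²/nₕ with Wₕ = Nₕ/33730:
  Very large: (19467/33730)²·(1−447/19467)·3.896/447 = 0.0028365359
  Small: (14263/33730)²·(1−2172/14263)·32.53/2172 = 0.0022702028
  → Var(ȳ_str) = 0.0051067387.
Var(ȳ_srs) = (1 − 2619/33730)·17.08/2619 = 0.006015199.
deff = 0.0051067387 / 0.006015199 = 0.8490.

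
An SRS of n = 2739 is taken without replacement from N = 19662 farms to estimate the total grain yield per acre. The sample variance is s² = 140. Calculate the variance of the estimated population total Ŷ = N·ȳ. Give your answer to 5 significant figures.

Var(Ŷ) = N²·Var(ȳ) = N²·(1 − n/N)·s²/n.
f = 2739/19662 = 0.13930424; Var(ȳ) = 0.86069576·140/2739 = 0.043993211.
Var(Ŷ) = 19662² · 0.043993211 = 1.7007522 × 10^7.

1.7008 × 10^7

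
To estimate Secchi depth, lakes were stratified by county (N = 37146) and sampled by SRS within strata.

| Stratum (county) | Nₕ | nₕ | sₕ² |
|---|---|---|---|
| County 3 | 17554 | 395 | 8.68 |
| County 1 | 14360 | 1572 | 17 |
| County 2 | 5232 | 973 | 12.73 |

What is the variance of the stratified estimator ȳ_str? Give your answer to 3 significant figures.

Var(ȳ_str) = Σₕ Wₕ²(1 − fₕ)sₕ²/nₕ with Wₕ = Nₕ/N, N = 37146.
County 3: Wₕ = 0.47256771; term = 0.47256771²·(1 − 0.02250199)·8.68/395 = 0.0047969654.
County 1: Wₕ = 0.38658267; term = 0.38658267²·(1 − 0.10947075)·17/1572 = 0.0014392271.
County 2: Wₕ = 0.14084962; term = 0.14084962²·(1 − 0.18597095)·12.73/973 = 2.1128411 × 10^-4.
Sum = 0.0064474766.

0.00645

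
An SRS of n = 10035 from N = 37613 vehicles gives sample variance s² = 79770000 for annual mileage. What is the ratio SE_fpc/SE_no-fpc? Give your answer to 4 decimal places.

0.8563

f = n/N = 10035/37613 = 0.26679605.
SE_no-fpc = √(s²/n) = 89.158162; SE_fpc = √((1−f)s²/n) = 76.343753.
Ratio = √(1−f) = 0.85627329.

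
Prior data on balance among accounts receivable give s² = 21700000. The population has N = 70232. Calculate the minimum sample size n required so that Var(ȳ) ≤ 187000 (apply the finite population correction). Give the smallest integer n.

116

Without fpc, n₀ = s²/D = 21700000/187000 = 116.0428.
With fpc, (1 − n/N)·s²/n ≤ D requires n ≥ n₀/(1 + n₀/N) = 116.0428/(1 + 116.0428/70232) = 115.8514.
Rounding up, n = 116.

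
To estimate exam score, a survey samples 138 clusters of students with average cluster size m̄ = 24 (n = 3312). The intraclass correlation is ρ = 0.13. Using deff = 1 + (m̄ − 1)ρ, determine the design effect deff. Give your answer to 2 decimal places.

deff = 1 + (24 − 1)·0.13 = 1 + 2.99 = 3.99.

3.99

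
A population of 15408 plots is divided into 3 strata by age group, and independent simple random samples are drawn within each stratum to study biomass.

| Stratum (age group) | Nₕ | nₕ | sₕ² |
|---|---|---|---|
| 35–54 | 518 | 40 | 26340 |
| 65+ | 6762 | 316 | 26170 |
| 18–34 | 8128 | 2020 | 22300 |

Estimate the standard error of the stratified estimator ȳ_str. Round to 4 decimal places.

Var(ȳ_str) = Σₕ Wₕ²(1 − fₕ)sₕ²/nₕ with Wₕ = Nₕ/N, N = 15408.
35–54: Wₕ = 0.03361890; term = 0.03361890²·(1 − 0.07722008)·26340/40 = 0.68678515.
65+: Wₕ = 0.43886293; term = 0.43886293²·(1 − 0.04673174)·26170/316 = 15.20511.
18–34: Wₕ = 0.52751817; term = 0.52751817²·(1 − 0.24852362)·22300/2020 = 2.3085733.
Sum = 18.200468.
SE = √(18.200468) = 4.2662.

4.2662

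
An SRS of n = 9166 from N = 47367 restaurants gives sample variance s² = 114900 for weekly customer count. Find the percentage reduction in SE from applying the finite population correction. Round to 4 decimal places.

10.1952

f = n/N = 9166/47367 = 0.19351025.
SE_no-fpc = √(s²/n) = 3.5405447; SE_fpc = √((1−f)s²/n) = 3.1795782.
Ratio = √(1−f) = 0.89804774. Reduction = 100·(1 − 0.89804774) = 10.1952%.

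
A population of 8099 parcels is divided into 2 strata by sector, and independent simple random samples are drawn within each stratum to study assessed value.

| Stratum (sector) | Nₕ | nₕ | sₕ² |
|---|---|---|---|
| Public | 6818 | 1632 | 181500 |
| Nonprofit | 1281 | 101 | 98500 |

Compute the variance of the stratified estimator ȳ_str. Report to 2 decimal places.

Var(ȳ_str) = Σₕ Wₕ²(1 − fₕ)sₕ²/nₕ with Wₕ = Nₕ/N, N = 8099.
Public: Wₕ = 0.84183232; term = 0.84183232²·(1 − 0.23936638)·181500/1632 = 59.949172.
Nonprofit: Wₕ = 0.15816768; term = 0.15816768²·(1 − 0.07884465)·98500/101 = 22.474146.
Sum = 82.423318.

82.42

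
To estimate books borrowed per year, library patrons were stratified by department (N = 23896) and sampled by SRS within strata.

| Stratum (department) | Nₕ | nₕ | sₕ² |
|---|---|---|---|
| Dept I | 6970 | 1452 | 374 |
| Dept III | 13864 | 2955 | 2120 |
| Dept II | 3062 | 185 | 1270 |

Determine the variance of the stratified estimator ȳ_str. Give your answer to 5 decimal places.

0.31328

Var(ȳ_str) = Σₕ Wₕ²(1 − fₕ)sₕ²/nₕ with Wₕ = Nₕ/N, N = 23896.
Dept I: Wₕ = 0.29168062; term = 0.29168062²·(1 − 0.20832138)·374/1452 = 0.017348784.
Dept III: Wₕ = 0.58018078; term = 0.58018078²·(1 − 0.21314195)·2120/2955 = 0.19002093.
Dept II: Wₕ = 0.12813860; term = 0.12813860²·(1 − 0.06041803)·1270/185 = 0.10590748.
Sum = 0.31327719.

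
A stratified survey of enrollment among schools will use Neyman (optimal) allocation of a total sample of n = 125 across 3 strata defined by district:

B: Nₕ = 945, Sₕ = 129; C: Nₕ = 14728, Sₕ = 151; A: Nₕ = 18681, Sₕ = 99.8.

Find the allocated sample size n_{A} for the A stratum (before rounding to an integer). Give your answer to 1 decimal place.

55.4

Neyman allocation: nₕ = n·NₕSₕ / Σⱼ NⱼSⱼ.
Σ NⱼSⱼ = 945·129 + 14728·151 + 18681·99.8 = 4.2101968 × 10^6.
n_{A} = 125·18681·99.8 / (4.2101968 × 10^6) = 55.4.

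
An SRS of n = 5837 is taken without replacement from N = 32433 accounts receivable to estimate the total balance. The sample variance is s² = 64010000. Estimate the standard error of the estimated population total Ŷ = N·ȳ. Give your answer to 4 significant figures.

Var(Ŷ) = N²·Var(ȳ) = N²·(1 − n/N)·s²/n.
f = 5837/32433 = 0.17997102; Var(ȳ) = 0.82002898·64010000/5837 = 8992.6427.
Var(Ŷ) = 32433² · 8992.6427 = 9.4593563 × 10^12.
SE(Ŷ) = √(9.4593563 × 10^12) = 3.076 × 10^6.

3.076 × 10^6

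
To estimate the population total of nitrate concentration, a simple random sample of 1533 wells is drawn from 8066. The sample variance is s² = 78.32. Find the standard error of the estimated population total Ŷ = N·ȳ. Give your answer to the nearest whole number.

Var(Ŷ) = N²·Var(ȳ) = N²·(1 − n/N)·s²/n.
f = 1533/8066 = 0.19005703; Var(ȳ) = 0.80994297·78.32/1533 = 0.041379474.
Var(Ŷ) = 8066² · 0.041379474 = 2.6921633 × 10^6.
SE(Ŷ) = √(2.6921633 × 10^6) = 1641.

1641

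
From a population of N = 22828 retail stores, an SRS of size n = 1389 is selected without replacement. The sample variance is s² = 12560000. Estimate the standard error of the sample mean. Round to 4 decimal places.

Under SRS without replacement, Var(ȳ) = (1 − f)·s²/n with f = n/N = 1389/22828 = 0.06084633.
Var(ȳ) = (1 − 0.06084633)·12560000/1389 = 0.93915367·9042.4766 = 8492.2751.
SE(ȳ) = √(8492.2751) = 92.1535.

92.1535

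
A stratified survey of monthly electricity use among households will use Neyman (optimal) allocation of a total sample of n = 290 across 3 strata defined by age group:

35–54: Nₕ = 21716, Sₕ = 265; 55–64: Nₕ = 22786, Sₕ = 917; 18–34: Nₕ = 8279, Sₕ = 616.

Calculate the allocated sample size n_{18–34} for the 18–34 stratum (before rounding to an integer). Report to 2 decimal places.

46.58

Neyman allocation: nₕ = n·NₕSₕ / Σⱼ NⱼSⱼ.
Σ NⱼSⱼ = 21716·265 + 22786·917 + 8279·616 = 3.1749366 × 10^7.
n_{18–34} = 290·8279·616 / (3.1749366 × 10^7) = 46.58.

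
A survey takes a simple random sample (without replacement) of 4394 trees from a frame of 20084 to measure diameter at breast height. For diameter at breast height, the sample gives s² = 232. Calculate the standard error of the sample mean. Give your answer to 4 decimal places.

Under SRS without replacement, Var(ȳ) = (1 − f)·s²/n with f = n/N = 4394/20084 = 0.21878112.
Var(ȳ) = (1 − 0.21878112)·232/4394 = 0.78121888·0.052799272 = 0.041247788.
SE(ȳ) = √(0.041247788) = 0.2031.

0.2031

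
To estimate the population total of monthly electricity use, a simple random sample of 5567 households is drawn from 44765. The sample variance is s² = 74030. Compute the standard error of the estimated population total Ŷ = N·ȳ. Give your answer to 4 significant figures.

152800

Var(Ŷ) = N²·Var(ȳ) = N²·(1 − n/N)·s²/n.
f = 5567/44765 = 0.12436055; Var(ȳ) = 0.87563945·74030/5567 = 11.644259.
Var(Ŷ) = 44765² · 11.644259 = 2.3333991 × 10^10.
SE(Ŷ) = √(2.3333991 × 10^10) = 152800.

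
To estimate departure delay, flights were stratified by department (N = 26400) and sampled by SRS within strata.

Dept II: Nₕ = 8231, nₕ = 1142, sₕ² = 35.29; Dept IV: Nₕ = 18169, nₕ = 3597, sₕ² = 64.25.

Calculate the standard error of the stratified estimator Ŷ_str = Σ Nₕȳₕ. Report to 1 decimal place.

2555.8

Var(Ŷ_str) = Σₕ Nₕ²(1 − fₕ)sₕ²/nₕ.
Dept II: 8231²·(1 − 1142/8231)·35.29/1142 = 1.8031138 × 10^6.
Dept IV: 18169²·(1 − 3597/18169)·64.25/3597 = 4.7291477 × 10^6.
Sum = 6.5322615 × 10^6.
SE = √(6.5322615 × 10^6) = 2555.8.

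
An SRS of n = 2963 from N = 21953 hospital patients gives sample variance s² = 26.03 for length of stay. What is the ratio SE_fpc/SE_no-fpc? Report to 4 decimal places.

0.9301

f = n/N = 2963/21953 = 0.13497016.
SE_no-fpc = √(s²/n) = 0.093728412; SE_fpc = √((1−f)s²/n) = 0.087173965.
Ratio = √(1−f) = 0.93006980.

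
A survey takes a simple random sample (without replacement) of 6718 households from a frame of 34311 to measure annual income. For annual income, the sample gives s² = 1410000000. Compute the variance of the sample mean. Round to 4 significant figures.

Under SRS without replacement, Var(ȳ) = (1 − f)·s²/n with f = n/N = 6718/34311 = 0.19579727.
Var(ȳ) = (1 − 0.19579727)·1410000000/6718 = 0.80420273·209883.89 = 168789.2.

168800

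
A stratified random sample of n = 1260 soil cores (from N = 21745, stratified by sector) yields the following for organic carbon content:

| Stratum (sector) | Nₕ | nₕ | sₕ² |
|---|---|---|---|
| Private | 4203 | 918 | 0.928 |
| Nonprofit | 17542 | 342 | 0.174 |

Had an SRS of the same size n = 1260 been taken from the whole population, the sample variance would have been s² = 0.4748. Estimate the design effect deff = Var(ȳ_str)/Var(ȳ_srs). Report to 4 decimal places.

Var(ȳ_str) = Σ Wₕ²(1−fₕ)sₕ²/nₕ with Wₕ = Nₕ/21745:
  Private: (4203/21745)²·(1−918/4203)·0.928/918 = 2.9517613 × 10^-5
  Nonprofit: (17542/21745)²·(1−342/17542)·0.174/342 = 3.2464736 × 10^-4
  → Var(ȳ_str) = 3.5416497 × 10^-4.
Var(ȳ_srs) = (1 − 1260/21745)·0.4748/1260 = 3.5499049 × 10^-4.
deff = (3.5416497 × 10^-4) / (3.5499049 × 10^-4) = 0.9977.

0.9977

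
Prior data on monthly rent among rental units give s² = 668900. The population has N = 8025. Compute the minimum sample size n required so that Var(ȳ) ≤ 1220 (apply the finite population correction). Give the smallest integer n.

Without fpc, n₀ = s²/D = 668900/1220 = 548.2787.
With fpc, (1 − n/N)·s²/n ≤ D requires n ≥ n₀/(1 + n₀/N) = 548.2787/(1 + 548.2787/8025) = 513.2152.
Rounding up, n = 514.

514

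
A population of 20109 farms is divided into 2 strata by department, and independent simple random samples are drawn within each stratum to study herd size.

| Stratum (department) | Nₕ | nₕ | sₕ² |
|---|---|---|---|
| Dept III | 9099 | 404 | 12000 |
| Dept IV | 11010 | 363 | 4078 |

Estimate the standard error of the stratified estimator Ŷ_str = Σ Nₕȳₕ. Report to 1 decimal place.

60554.8

Var(Ŷ_str) = Σₕ Nₕ²(1 − fₕ)sₕ²/nₕ.
Dept III: 9099²·(1 − 404/9099)·12000/404 = 2.3499744 × 10^9.
Dept IV: 11010²·(1 − 363/11010)·4078/363 = 1.3169072 × 10^9.
Sum = 3.6668816 × 10^9.
SE = √(3.6668816 × 10^9) = 60554.8.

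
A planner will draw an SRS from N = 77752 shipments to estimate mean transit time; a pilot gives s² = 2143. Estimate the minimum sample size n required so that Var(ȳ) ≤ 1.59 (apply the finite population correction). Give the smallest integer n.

1325

Without fpc, n₀ = s²/D = 2143/1.59 = 1347.7987.
With fpc, (1 − n/N)·s²/n ≤ D requires n ≥ n₀/(1 + n₀/N) = 1347.7987/(1 + 1347.7987/77752) = 1324.8333.
Rounding up, n = 1325.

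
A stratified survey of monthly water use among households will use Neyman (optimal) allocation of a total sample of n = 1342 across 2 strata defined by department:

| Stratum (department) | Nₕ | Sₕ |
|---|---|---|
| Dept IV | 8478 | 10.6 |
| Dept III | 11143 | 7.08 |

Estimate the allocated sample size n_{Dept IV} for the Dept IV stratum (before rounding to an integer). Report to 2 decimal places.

Neyman allocation: nₕ = n·NₕSₕ / Σⱼ NⱼSⱼ.
Σ NⱼSⱼ = 8478·10.6 + 11143·7.08 = 168759.24.
n_{Dept IV} = 1342·8478·10.6 / 168759.24 = 714.63.

714.63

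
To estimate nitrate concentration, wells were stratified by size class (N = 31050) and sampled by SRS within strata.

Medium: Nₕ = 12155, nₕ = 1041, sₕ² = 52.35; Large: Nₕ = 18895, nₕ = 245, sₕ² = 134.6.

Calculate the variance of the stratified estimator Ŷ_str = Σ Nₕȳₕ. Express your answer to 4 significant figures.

Var(Ŷ_str) = Σₕ Nₕ²(1 − fₕ)sₕ²/nₕ.
Medium: 12155²·(1 − 1041/12155)·52.35/1041 = 6.7934645 × 10^6.
Large: 18895²·(1 − 245/18895)·134.6/245 = 1.9359971 × 10^8.
Sum = 2.0039317 × 10^8.

2.004 × 10^8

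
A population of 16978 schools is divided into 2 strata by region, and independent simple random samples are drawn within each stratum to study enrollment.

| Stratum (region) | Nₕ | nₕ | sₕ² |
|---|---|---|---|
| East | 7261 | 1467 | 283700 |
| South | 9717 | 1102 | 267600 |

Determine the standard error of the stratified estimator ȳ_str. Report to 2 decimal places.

Var(ȳ_str) = Σₕ Wₕ²(1 − fₕ)sₕ²/nₕ with Wₕ = Nₕ/N, N = 16978.
East: Wₕ = 0.42767110; term = 0.42767110²·(1 − 0.20203829)·283700/1467 = 28.224814.
South: Wₕ = 0.57232890; term = 0.57232890²·(1 − 0.11340949)·267600/1102 = 70.521078.
Sum = 98.745892.
SE = √(98.745892) = 9.94.

9.94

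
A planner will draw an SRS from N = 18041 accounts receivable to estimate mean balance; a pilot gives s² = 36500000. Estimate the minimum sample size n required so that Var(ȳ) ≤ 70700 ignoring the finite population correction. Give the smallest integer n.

Without fpc, n₀ = s²/D = 36500000/70700 = 516.2659.
Rounding up, n = 517.

517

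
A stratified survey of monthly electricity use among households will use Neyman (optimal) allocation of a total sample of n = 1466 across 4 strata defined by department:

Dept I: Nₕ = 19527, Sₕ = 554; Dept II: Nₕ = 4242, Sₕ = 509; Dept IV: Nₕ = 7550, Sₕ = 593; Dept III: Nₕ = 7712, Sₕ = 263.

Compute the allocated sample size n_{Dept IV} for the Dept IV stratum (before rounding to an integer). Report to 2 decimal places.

Neyman allocation: nₕ = n·NₕSₕ / Σⱼ NⱼSⱼ.
Σ NⱼSⱼ = 19527·554 + 4242·509 + 7550·593 + 7712·263 = 1.9482542 × 10^7.
n_{Dept IV} = 1466·7550·593 / (1.9482542 × 10^7) = 336.89.

336.89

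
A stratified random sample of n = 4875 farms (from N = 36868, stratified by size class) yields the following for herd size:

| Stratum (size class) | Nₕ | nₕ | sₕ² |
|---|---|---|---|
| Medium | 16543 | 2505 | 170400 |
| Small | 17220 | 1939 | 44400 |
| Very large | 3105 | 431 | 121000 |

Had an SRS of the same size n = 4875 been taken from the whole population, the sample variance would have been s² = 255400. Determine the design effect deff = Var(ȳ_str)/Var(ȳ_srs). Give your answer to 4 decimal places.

0.3909

Var(ȳ_str) = Σ Wₕ²(1−fₕ)sₕ²/nₕ with Wₕ = Nₕ/36868:
  Medium: (16543/36868)²·(1−2505/16543)·170400/2505 = 11.622036
  Small: (17220/36868)²·(1−1939/17220)·44400/1939 = 4.4329305
  Very large: (3105/36868)²·(1−431/3105)·121000/431 = 1.714873
  → Var(ȳ_str) = 17.76984.
Var(ȳ_srs) = (1 − 4875/36868)·255400/4875 = 45.462327.
deff = 17.76984 / 45.462327 = 0.3909.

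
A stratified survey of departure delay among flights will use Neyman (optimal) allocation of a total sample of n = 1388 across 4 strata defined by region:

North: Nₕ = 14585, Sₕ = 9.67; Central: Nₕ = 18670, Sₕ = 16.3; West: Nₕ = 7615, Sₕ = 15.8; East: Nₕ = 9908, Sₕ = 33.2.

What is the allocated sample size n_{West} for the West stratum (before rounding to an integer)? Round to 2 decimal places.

Neyman allocation: nₕ = n·NₕSₕ / Σⱼ NⱼSⱼ.
Σ NⱼSⱼ = 14585·9.67 + 18670·16.3 + 7615·15.8 + 9908·33.2 = 894620.55.
n_{West} = 1388·7615·15.8 / 894620.55 = 186.67.

186.67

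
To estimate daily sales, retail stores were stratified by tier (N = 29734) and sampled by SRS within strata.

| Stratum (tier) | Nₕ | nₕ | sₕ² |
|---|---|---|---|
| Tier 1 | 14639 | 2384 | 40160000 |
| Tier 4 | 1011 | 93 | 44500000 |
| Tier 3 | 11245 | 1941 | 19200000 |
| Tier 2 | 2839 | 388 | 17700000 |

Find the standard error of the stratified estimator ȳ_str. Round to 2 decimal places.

Var(ȳ_str) = Σₕ Wₕ²(1 − fₕ)sₕ²/nₕ with Wₕ = Nₕ/N, N = 29734.
Tier 1: Wₕ = 0.49233201; term = 0.49233201²·(1 − 0.16285265)·40160000/2384 = 3418.2632.
Tier 4: Wₕ = 0.03400148; term = 0.03400148²·(1 − 0.09198813)·44500000/93 = 502.30121.
Tier 3: Wₕ = 0.37818659; term = 0.37818659²·(1 − 0.17261005)·19200000/1941 = 1170.5721.
Tier 2: Wₕ = 0.09547992; term = 0.09547992²·(1 − 0.13666784)·17700000/388 = 359.04061.
Sum = 5450.1771.
SE = √(5450.1771) = 73.83.

73.83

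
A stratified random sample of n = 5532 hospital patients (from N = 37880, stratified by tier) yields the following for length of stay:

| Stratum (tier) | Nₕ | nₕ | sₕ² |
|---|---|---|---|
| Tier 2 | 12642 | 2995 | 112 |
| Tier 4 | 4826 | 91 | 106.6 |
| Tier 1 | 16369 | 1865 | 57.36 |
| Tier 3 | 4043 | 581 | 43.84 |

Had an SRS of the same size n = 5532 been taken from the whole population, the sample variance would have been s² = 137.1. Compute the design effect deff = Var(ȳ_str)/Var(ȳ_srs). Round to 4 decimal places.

Var(ȳ_str) = Σ Wₕ²(1−fₕ)sₕ²/nₕ with Wₕ = Nₕ/37880:
  Tier 2: (12642/37880)²·(1−2995/12642)·112/2995 = 0.0031784056
  Tier 4: (4826/37880)²·(1−91/4826)·106.6/91 = 0.01865534
  Tier 1: (16369/37880)²·(1−1865/16369)·57.36/1865 = 0.0050888577
  Tier 3: (4043/37880)²·(1−581/4043)·43.84/581 = 7.3604654 × 10^-4
  → Var(ȳ_str) = 0.02765865.
Var(ȳ_srs) = (1 − 5532/37880)·137.1/5532 = 0.021163756.
deff = 0.02765865 / 0.021163756 = 1.3069.

1.3069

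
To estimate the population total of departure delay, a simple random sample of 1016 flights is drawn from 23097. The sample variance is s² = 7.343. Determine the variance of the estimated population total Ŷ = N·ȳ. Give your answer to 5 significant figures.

3.6860 × 10^6

Var(Ŷ) = N²·Var(ȳ) = N²·(1 − n/N)·s²/n.
f = 1016/23097 = 0.04398840; Var(ȳ) = 0.95601160·7.343/1016 = 0.0069094421.
Var(Ŷ) = 23097² · 0.0069094421 = 3.6859898 × 10^6.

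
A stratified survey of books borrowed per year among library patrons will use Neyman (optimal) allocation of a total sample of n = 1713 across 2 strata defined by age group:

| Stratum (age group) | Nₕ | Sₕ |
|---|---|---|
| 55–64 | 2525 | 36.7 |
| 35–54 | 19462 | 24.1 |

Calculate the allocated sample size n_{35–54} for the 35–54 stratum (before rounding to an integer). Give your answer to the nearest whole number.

1430

Neyman allocation: nₕ = n·NₕSₕ / Σⱼ NⱼSⱼ.
Σ NⱼSⱼ = 2525·36.7 + 19462·24.1 = 561701.7.
n_{35–54} = 1713·19462·24.1 / 561701.7 = 1430.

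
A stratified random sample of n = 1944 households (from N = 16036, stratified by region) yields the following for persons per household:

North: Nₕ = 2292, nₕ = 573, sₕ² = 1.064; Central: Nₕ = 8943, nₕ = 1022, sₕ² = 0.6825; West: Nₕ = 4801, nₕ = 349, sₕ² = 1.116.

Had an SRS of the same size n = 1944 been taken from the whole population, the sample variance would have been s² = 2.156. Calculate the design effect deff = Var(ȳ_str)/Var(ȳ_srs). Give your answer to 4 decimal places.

0.4907

Var(ȳ_str) = Σ Wₕ²(1−fₕ)sₕ²/nₕ with Wₕ = Nₕ/16036:
  North: (2292/16036)²·(1−573/2292)·1.064/573 = 2.8450205 × 10^-5
  Central: (8943/16036)²·(1−1022/8943)·0.6825/1022 = 1.8395979 × 10^-4
  West: (4801/16036)²·(1−349/4801)·1.116/349 = 2.6578688 × 10^-4
  → Var(ȳ_str) = 4.7819688 × 10^-4.
Var(ȳ_srs) = (1 − 1944/16036)·2.156/1944 = 9.74606 × 10^-4.
deff = (4.7819688 × 10^-4) / (9.74606 × 10^-4) = 0.4907.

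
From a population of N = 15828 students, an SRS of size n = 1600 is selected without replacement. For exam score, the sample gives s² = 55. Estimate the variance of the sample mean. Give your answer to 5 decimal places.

Under SRS without replacement, Var(ȳ) = (1 − f)·s²/n with f = n/N = 1600/15828 = 0.10108668.
Var(ȳ) = (1 − 0.10108668)·55/1600 = 0.89891332·0.034375 = 0.030900145.

0.03090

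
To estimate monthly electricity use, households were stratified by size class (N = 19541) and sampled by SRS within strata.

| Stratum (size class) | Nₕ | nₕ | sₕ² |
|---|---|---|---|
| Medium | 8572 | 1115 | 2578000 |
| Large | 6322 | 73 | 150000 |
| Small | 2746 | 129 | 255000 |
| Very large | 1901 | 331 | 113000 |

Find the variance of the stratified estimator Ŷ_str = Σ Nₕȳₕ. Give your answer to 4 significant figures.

Var(Ŷ_str) = Σₕ Nₕ²(1 − fₕ)sₕ²/nₕ.
Medium: 8572²·(1 − 1115/8572)·2578000/1115 = 1.4779317 × 10^11.
Large: 6322²·(1 − 73/6322)·150000/73 = 8.1177078 × 10^10.
Small: 2746²·(1 − 129/2746)·255000/129 = 1.4205441 × 10^10.
Very large: 1901²·(1 − 331/1901)·113000/331 = 1.0189015 × 10^9.
Sum = 2.4419459 × 10^11.

2.442 × 10^11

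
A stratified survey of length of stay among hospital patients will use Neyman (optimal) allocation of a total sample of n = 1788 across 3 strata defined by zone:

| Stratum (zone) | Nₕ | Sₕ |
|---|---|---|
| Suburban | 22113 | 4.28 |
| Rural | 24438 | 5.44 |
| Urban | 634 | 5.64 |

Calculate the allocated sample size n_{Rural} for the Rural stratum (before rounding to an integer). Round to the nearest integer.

Neyman allocation: nₕ = n·NₕSₕ / Σⱼ NⱼSⱼ.
Σ NⱼSⱼ = 22113·4.28 + 24438·5.44 + 634·5.64 = 231162.12.
n_{Rural} = 1788·24438·5.44 / 231162.12 = 1028.

1028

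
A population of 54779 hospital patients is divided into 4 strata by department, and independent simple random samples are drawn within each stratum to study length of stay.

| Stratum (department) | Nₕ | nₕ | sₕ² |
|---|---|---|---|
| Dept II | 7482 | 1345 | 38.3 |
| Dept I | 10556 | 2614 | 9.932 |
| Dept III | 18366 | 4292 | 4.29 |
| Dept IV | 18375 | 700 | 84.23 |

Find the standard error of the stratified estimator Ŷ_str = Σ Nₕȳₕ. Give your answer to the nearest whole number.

6400

Var(Ŷ_str) = Σₕ Nₕ²(1 − fₕ)sₕ²/nₕ.
Dept II: 7482²·(1 − 1345/7482)·38.3/1345 = 1.3075259 × 10^6.
Dept I: 10556²·(1 − 2614/10556)·9.932/2614 = 318537.37.
Dept III: 18366²·(1 − 4292/18366)·4.29/4292 = 258362.64.
Dept IV: 18375²·(1 − 700/18375)·84.23/700 = 3.9080088 × 10^7.
Sum = 4.0964514 × 10^7.
SE = √(4.0964514 × 10^7) = 6400.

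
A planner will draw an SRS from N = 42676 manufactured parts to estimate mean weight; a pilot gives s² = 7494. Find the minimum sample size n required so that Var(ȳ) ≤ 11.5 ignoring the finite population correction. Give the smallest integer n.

Without fpc, n₀ = s²/D = 7494/11.5 = 651.6522.
Rounding up, n = 652.

652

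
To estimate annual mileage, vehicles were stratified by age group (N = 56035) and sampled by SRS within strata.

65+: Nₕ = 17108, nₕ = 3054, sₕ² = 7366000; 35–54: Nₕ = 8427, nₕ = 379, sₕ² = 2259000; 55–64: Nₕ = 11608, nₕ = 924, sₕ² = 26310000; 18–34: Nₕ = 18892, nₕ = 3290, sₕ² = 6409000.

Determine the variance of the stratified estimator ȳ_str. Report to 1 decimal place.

Var(ȳ_str) = Σₕ Wₕ²(1 − fₕ)sₕ²/nₕ with Wₕ = Nₕ/N, N = 56035.
65+: Wₕ = 0.30530918; term = 0.30530918²·(1 − 0.17851298)·7366000/3054 = 184.68989.
35–54: Wₕ = 0.15038815; term = 0.15038815²·(1 − 0.04497449)·2259000/379 = 128.7417.
55–64: Wₕ = 0.20715624; term = 0.20715624²·(1 − 0.07960028)·26310000/924 = 1124.6604.
18–34: Wₕ = 0.33714643; term = 0.33714643²·(1 − 0.17414779)·6409000/3290 = 182.86636.
Sum = 1620.9584.

1621.0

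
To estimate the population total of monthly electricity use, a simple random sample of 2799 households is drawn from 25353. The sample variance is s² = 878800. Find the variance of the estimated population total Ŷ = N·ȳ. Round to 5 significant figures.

Var(Ŷ) = N²·Var(ȳ) = N²·(1 − n/N)·s²/n.
f = 2799/25353 = 0.11040114; Var(ȳ) = 0.88959886·878800/2799 = 279.30671.
Var(Ŷ) = 25353² · 279.30671 = 1.7953126 × 10^11.

1.7953 × 10^11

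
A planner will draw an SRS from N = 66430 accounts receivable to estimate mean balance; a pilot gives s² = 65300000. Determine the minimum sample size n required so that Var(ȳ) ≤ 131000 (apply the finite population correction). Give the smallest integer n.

Without fpc, n₀ = s²/D = 65300000/131000 = 498.4733.
With fpc, (1 − n/N)·s²/n ≤ D requires n ≥ n₀/(1 + n₀/N) = 498.4733/(1 + 498.4733/66430) = 494.7607.
Rounding up, n = 495.

495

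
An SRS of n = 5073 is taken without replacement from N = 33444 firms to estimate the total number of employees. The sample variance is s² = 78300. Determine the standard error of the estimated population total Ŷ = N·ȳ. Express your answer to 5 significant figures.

Var(Ŷ) = N²·Var(ȳ) = N²·(1 − n/N)·s²/n.
f = 5073/33444 = 0.15168640; Var(ȳ) = 0.84831360·78300/5073 = 13.093427.
Var(Ŷ) = 33444² · 13.093427 = 1.4645013 × 10^10.
SE(Ŷ) = √(1.4645013 × 10^10) = 121020.

121020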